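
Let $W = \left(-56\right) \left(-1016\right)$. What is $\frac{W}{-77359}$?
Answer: $- \frac{56896}{77359} \approx -0.73548$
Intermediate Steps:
$W = 56896$
$\frac{W}{-77359} = \frac{56896}{-77359} = 56896 \left(- \frac{1}{77359}\right) = - \frac{56896}{77359}$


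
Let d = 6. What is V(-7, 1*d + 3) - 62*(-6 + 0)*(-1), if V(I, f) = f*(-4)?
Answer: -408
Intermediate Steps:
V(I, f) = -4*f
V(-7, 1*d + 3) - 62*(-6 + 0)*(-1) = -4*(1*6 + 3) - 62*(-6 + 0)*(-1) = -4*(6 + 3) - (-372)*(-1) = -4*9 - 62*6 = -36 - 372 = -408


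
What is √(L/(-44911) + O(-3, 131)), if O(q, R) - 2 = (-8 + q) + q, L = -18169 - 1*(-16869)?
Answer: 4*I*√1509099422/44911 ≈ 3.4599*I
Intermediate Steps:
L = -1300 (L = -18169 + 16869 = -1300)
O(q, R) = -6 + 2*q (O(q, R) = 2 + ((-8 + q) + q) = 2 + (-8 + 2*q) = -6 + 2*q)
√(L/(-44911) + O(-3, 131)) = √(-1300/(-44911) + (-6 + 2*(-3))) = √(-1300*(-1/44911) + (-6 - 6)) = √(1300/44911 - 12) = √(-537632/44911) = 4*I*√1509099422/44911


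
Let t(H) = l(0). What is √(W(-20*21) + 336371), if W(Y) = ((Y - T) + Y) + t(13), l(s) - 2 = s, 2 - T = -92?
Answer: 3*√37271 ≈ 579.17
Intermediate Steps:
T = 94 (T = 2 - 1*(-92) = 2 + 92 = 94)
l(s) = 2 + s
t(H) = 2 (t(H) = 2 + 0 = 2)
W(Y) = -92 + 2*Y (W(Y) = ((Y - 1*94) + Y) + 2 = ((Y - 94) + Y) + 2 = ((-94 + Y) + Y) + 2 = (-94 + 2*Y) + 2 = -92 + 2*Y)
√(W(-20*21) + 336371) = √((-92 + 2*(-20*21)) + 336371) = √((-92 + 2*(-420)) + 336371) = √((-92 - 840) + 336371) = √(-932 + 336371) = √335439 = 3*√37271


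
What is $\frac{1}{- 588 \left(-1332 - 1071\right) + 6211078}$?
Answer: $\frac{1}{7624042} \approx 1.3116 \cdot 10^{-7}$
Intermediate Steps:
$\frac{1}{- 588 \left(-1332 - 1071\right) + 6211078} = \frac{1}{\left(-588\right) \left(-2403\right) + 6211078} = \frac{1}{1412964 + 6211078} = \frac{1}{7624042}$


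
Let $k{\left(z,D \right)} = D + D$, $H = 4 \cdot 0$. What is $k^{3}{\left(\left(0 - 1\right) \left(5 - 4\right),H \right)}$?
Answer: $0$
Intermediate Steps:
$H = 0$
$k{\left(z,D \right)} = 2 D$
$k^{3}{\left(\left(0 - 1\right) \left(5 - 4\right),H \right)} = \left(2 \cdot 0\right)^{3} = 0^{3} = 0$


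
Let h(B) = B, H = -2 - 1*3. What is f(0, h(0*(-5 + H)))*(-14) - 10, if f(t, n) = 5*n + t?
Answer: -10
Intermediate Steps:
H = -5 (H = -2 - 3 = -5)
f(t, n) = t + 5*n
f(0, h(0*(-5 + H)))*(-14) - 10 = (0 + 5*(0*(-5 - 5)))*(-14) - 10 = (0 + 5*(0*(-10)))*(-14) - 10 = (0 + 5*0)*(-14) - 10 = (0 + 0)*(-14) - 10 = 0*(-14) - 10 = 0 - 10 = -10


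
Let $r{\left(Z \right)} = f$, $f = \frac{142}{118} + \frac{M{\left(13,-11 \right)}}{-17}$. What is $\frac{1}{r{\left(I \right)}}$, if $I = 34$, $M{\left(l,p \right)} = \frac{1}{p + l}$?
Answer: $\frac{2006}{2355} \approx 0.8518$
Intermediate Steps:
$M{\left(l,p \right)} = \frac{1}{l + p}$
$f = \frac{2355}{2006}$ ($f = \frac{142}{118} + \frac{1}{\left(13 - 11\right) \left(-17\right)} = 142 \cdot \frac{1}{118} + \frac{1}{2} \left(- \frac{1}{17}\right) = \frac{71}{59} + \frac{1}{2} \left(- \frac{1}{17}\right) = \frac{71}{59} - \frac{1}{34} = \frac{2355}{2006} \approx 1.174$)
$r{\left(Z \right)} = \frac{2355}{2006}$
$\frac{1}{r{\left(I \right)}} = \frac{1}{\frac{2355}{2006}} = \frac{2006}{2355}$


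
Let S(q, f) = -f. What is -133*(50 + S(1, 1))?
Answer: -6517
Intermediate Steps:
-133*(50 + S(1, 1)) = -133*(50 - 1*1) = -133*(50 - 1) = -133*49 = -6517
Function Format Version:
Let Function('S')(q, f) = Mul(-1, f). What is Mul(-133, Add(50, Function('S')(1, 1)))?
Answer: -6517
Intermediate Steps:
Mul(-133, Add(50, Function('S')(1, 1))) = Mul(-133, Add(50, Mul(-1, 1))) = Mul(-133, Add(50, -1)) = Mul(-133, 49) = -6517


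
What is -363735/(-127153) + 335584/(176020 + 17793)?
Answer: 113167083907/24643904389 ≈ 4.5921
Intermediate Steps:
-363735/(-127153) + 335584/(176020 + 17793) = -363735*(-1/127153) + 335584/193813 = 363735/127153 + 335584*(1/193813) = 363735/127153 + 335584/193813 = 113167083907/24643904389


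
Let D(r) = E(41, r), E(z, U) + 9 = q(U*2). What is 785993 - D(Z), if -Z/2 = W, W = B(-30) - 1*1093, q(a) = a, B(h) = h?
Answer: 781510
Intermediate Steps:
E(z, U) = -9 + 2*U (E(z, U) = -9 + U*2 = -9 + 2*U)
W = -1123 (W = -30 - 1*1093 = -30 - 1093 = -1123)
Z = 2246 (Z = -2*(-1123) = 2246)
D(r) = -9 + 2*r
785993 - D(Z) = 785993 - (-9 + 2*2246) = 785993 - (-9 + 4492) = 785993 - 1*4483 = 785993 - 4483 = 781510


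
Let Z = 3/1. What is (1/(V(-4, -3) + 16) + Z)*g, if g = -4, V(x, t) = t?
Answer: -160/13 ≈ -12.308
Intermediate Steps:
Z = 3 (Z = 3*1 = 3)
(1/(V(-4, -3) + 16) + Z)*g = (1/(-3 + 16) + 3)*(-4) = (1/13 + 3)*(-4) = (40/13)*(-4) = -160/13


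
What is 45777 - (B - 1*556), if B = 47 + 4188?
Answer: 42098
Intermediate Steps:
B = 4235
45777 - (B - 1*556) = 45777 - (4235 - 1*556) = 45777 - (4235 - 556) = 45777 - 1*3679 = 45777 - 3679 = 42098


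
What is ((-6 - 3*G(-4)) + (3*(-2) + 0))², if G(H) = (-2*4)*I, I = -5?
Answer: 17424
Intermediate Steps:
G(H) = 40 (G(H) = -2*4*(-5) = -8*(-5) = 40)
((-6 - 3*G(-4)) + (3*(-2) + 0))² = ((-6 - 3*40) + (3*(-2) + 0))² = ((-6 - 120) + (-6 + 0))² = (-126 - 6)² = (-132)² = 17424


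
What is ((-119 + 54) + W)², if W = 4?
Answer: 3721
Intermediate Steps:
((-119 + 54) + W)² = ((-119 + 54) + 4)² = (-65 + 4)² = (-61)² = 3721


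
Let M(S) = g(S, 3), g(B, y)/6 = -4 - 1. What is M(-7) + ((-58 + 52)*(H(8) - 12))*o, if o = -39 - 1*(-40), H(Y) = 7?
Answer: 0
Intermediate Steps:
g(B, y) = -30 (g(B, y) = 6*(-4 - 1) = 6*(-5) = -30)
M(S) = -30
o = 1 (o = -39 + 40 = 1)
M(-7) + ((-58 + 52)*(H(8) - 12))*o = -30 + ((-58 + 52)*(7 - 12))*1 = -30 - 6*(-5)*1 = -30 + 30*1 = -30 + 30 = 0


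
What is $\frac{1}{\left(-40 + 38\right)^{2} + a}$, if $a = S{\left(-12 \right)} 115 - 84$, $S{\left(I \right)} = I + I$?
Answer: $- \frac{1}{2840} \approx -0.00035211$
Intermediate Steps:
$S{\left(I \right)} = 2 I$
$a = -2844$ ($a = 2 \left(-12\right) 115 - 84 = \left(-24\right) 115 - 84 = -2760 - 84 = -2844$)
$\frac{1}{\left(-40 + 38\right)^{2} + a} = \frac{1}{\left(-40 + 38\right)^{2} - 2844} = \frac{1}{\left(-2\right)^{2} - 2844} = \frac{1}{4 - 2844} = \frac{1}{-2840} = - \frac{1}{2840}$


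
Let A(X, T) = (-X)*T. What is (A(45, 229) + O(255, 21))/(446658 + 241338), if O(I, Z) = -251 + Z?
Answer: -10535/687996 ≈ -0.015313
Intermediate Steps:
A(X, T) = -T*X
(A(45, 229) + O(255, 21))/(446658 + 241338) = (-1*229*45 + (-251 + 21))/(446658 + 241338) = (-10305 - 230)/687996 = -10535*1/687996 = -10535/687996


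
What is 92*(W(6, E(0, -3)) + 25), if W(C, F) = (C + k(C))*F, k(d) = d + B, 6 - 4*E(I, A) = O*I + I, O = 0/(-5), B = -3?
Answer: 3542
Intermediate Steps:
O = 0 (O = 0*(-1/5) = 0)
E(I, A) = 3/2 - I/4 (E(I, A) = 3/2 - (0*I + I)/4 = 3/2 - (0 + I)/4 = 3/2 - I/4)
k(d) = -3 + d (k(d) = d - 3 = -3 + d)
W(C, F) = F*(-3 + 2*C) (W(C, F) = (C + (-3 + C))*F = (-3 + 2*C)*F = F*(-3 + 2*C))
92*(W(6, E(0, -3)) + 25) = 92*((3/2 - 1/4*0)*(-3 + 2*6) + 25) = 92*((3/2 + 0)*(-3 + 12) + 25) = 92*((3/2)*9 + 25) = 92*(27/2 + 25) = 92*(77/2) = 3542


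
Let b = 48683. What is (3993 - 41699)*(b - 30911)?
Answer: -670111032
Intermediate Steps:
(3993 - 41699)*(b - 30911) = (3993 - 41699)*(48683 - 30911) = -37706*17772 = -670111032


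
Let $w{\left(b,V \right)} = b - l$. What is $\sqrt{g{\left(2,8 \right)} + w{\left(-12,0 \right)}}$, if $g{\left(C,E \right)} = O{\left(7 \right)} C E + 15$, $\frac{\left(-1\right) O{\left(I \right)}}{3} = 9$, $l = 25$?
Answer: $i \sqrt{454} \approx 21.307 i$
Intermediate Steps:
$O{\left(I \right)} = -27$ ($O{\left(I \right)} = \left(-3\right) 9 = -27$)
$g{\left(C,E \right)} = 15 - 27 C E$ ($g{\left(C,E \right)} = - 27 C E + 15 = 15 - 27 C E$)
$w{\left(b,V \right)} = -25 + b$ ($w{\left(b,V \right)} = b - 25 = -25 + b$)
$\sqrt{g{\left(2,8 \right)} + w{\left(-12,0 \right)}} = \sqrt{\left(15 - 54 \cdot 8\right) - 37} = \sqrt{\left(15 - 432\right) - 37} = \sqrt{-417 - 37} = \sqrt{-454} = i \sqrt{454}$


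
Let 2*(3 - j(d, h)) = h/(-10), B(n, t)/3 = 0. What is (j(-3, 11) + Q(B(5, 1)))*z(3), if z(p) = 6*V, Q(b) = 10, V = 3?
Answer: 2439/10 ≈ 243.90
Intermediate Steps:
B(n, t) = 0 (B(n, t) = 3*0 = 0)
z(p) = 18 (z(p) = 6*3 = 18)
j(d, h) = 3 + h/20 (j(d, h) = 3 - h/(2*(-10)) = 3 - h*(-1)/(2*10) = 3 - (-1)*h/20 = 3 + h/20)
(j(-3, 11) + Q(B(5, 1)))*z(3) = ((3 + (1/20)*11) + 10)*18 = ((3 + 11/20) + 10)*18 = (71/20 + 10)*18 = (271/20)*18 = 2439/10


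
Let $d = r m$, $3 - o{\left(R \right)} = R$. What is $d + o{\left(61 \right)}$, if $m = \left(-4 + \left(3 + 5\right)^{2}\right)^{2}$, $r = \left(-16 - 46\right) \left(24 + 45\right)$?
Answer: $-15400858$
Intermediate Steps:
$r = -4278$ ($r = \left(-62\right) 69 = -4278$)
$o{\left(R \right)} = 3 - R$
$m = 3600$ ($m = \left(-4 + 8^{2}\right)^{2} = \left(-4 + 64\right)^{2} = 60^{2} = 3600$)
$d = -15400800$ ($d = \left(-4278\right) 3600 = -15400800$)
$d + o{\left(61 \right)} = -15400800 + \left(3 - 61\right) = -15400800 - 58 = -15400858$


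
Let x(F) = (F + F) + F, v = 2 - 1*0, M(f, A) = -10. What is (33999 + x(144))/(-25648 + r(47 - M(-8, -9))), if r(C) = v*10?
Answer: -34431/25628 ≈ -1.3435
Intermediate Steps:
v = 2 (v = 2 + 0 = 2)
r(C) = 20 (r(C) = 2*10 = 20)
x(F) = 3*F (x(F) = 2*F + F = 3*F)
(33999 + x(144))/(-25648 + r(47 - M(-8, -9))) = (33999 + 3*144)/(-25648 + 20) = (33999 + 432)/(-25628) = 34431*(-1/25628) = -34431/25628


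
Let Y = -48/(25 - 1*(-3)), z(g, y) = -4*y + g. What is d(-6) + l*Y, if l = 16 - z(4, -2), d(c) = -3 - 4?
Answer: -97/7 ≈ -13.857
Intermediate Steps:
d(c) = -7
z(g, y) = g - 4*y
l = 4 (l = 16 - (4 - 4*(-2)) = 16 - (4 + 8) = 16 - 1*12 = 16 - 12 = 4)
Y = -12/7 (Y = -48/(25 + 3) = -48/28 = -48*1/28 = -12/7 ≈ -1.7143)
d(-6) + l*Y = -7 + 4*(-12/7) = -7 - 48/7 = -97/7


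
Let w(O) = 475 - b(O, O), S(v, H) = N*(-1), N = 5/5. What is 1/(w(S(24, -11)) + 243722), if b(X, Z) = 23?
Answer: 1/244174 ≈ 4.0954e-6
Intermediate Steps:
N = 1 (N = 5*(⅕) = 1)
S(v, H) = -1 (S(v, H) = 1*(-1) = -1)
w(O) = 452 (w(O) = 475 - 1*23 = 475 - 23 = 452)
1/(w(S(24, -11)) + 243722) = 1/(452 + 243722) = 1/244174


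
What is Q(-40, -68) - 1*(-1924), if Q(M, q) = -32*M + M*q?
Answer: 5924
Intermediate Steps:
Q(-40, -68) - 1*(-1924) = -40*(-32 - 68) - 1*(-1924) = -40*(-100) + 1924 = 4000 + 1924 = 5924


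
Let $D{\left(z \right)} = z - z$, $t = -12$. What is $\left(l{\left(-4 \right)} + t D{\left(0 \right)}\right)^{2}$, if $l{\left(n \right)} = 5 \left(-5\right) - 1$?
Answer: $676$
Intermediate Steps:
$l{\left(n \right)} = -26$ ($l{\left(n \right)} = -25 - 1 = -26$)
$D{\left(z \right)} = 0$
$\left(l{\left(-4 \right)} + t D{\left(0 \right)}\right)^{2} = \left(-26 - 0\right)^{2} = \left(-26 + 0\right)^{2} = \left(-26\right)^{2} = 676$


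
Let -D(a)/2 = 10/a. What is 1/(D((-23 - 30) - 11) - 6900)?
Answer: -16/110395 ≈ -0.00014493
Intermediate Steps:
D(a) = -20/a
1/(D((-23 - 30) - 11) - 6900) = 1/(-20/((-23 - 30) - 11) - 6900) = 1/(-20/(-53 - 11) - 6900) = 1/(-20/(-64) - 6900) = 1/(-20*(-1/64) - 6900) = 1/(5/16 - 6900) = 1/(-110395/16) = -16/110395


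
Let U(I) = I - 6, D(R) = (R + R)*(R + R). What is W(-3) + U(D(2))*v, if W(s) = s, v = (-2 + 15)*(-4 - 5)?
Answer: -1173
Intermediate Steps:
D(R) = 4*R² (D(R) = (2*R)*(2*R) = 4*R²)
U(I) = -6 + I
v = -117 (v = 13*(-9) = -117)
W(-3) + U(D(2))*v = -3 + (-6 + 4*2²)*(-117) = -3 + (-6 + 4*4)*(-117) = -3 + (-6 + 16)*(-117) = -3 + 10*(-117) = -3 - 1170 = -1173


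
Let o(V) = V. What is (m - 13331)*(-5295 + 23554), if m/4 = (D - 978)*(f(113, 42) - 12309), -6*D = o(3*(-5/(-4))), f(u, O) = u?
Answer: 871463926949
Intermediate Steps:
D = -5/8 (D = -(-5/(-4))/2 = -(-5*(-1/4))/2 = -5/(2*4) = -1/6*15/4 = -5/8 ≈ -0.62500)
m = 47741242 (m = 4*((-5/8 - 978)*(113 - 12309)) = 4*(-7829/8*(-12196)) = 4*(23870621/2) = 47741242)
(m - 13331)*(-5295 + 23554) = (47741242 - 13331)*(-5295 + 23554) = 47727911*18259 = 871463926949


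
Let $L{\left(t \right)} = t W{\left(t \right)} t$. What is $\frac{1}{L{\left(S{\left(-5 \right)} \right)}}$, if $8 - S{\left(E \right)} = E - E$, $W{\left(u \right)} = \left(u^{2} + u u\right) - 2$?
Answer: $\frac{1}{8064} \approx 0.00012401$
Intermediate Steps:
$W{\left(u \right)} = -2 + 2 u^{2}$ ($W{\left(u \right)} = \left(u^{2} + u^{2}\right) - 2 = 2 u^{2} - 2 = -2 + 2 u^{2}$)
$S{\left(E \right)} = 8$ ($S{\left(E \right)} = 8 - \left(E - E\right) = 8 - 0 = 8 + 0 = 8$)
$L{\left(t \right)} = t^{2} \left(-2 + 2 t^{2}\right)$ ($L{\left(t \right)} = t \left(-2 + 2 t^{2}\right) t = t^{2} \left(-2 + 2 t^{2}\right)$)
$\frac{1}{L{\left(S{\left(-5 \right)} \right)}} = \frac{1}{2 \cdot 8^{2} \left(-1 + 8^{2}\right)} = \frac{1}{2 \cdot 64 \left(-1 + 64\right)} = \frac{1}{2 \cdot 64 \cdot 63} = \frac{1}{8064}$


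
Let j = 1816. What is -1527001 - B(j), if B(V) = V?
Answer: -1528817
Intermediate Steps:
-1527001 - B(j) = -1527001 - 1*1816 = -1527001 - 1816 = -1528817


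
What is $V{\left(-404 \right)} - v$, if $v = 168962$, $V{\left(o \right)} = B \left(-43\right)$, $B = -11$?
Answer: $-168489$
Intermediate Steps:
$V{\left(o \right)} = 473$ ($V{\left(o \right)} = \left(-11\right) \left(-43\right) = 473$)
$V{\left(-404 \right)} - v = 473 - 168962 = -168489$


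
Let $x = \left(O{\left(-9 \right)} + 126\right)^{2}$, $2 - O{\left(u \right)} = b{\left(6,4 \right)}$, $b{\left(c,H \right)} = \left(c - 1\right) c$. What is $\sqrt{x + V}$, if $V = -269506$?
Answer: $3 i \sqrt{28878} \approx 509.81 i$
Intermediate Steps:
$b{\left(c,H \right)} = c \left(-1 + c\right)$ ($b{\left(c,H \right)} = \left(-1 + c\right) c = c \left(-1 + c\right)$)
$O{\left(u \right)} = -28$ ($O{\left(u \right)} = 2 - 6 \left(-1 + 6\right) = 2 - 6 \cdot 5 = 2 - 30 = -28$)
$x = 9604$ ($x = \left(-28 + 126\right)^{2} = 98^{2} = 9604$)
$\sqrt{x + V} = \sqrt{9604 - 269506} = \sqrt{-259902} = 3 i \sqrt{28878}$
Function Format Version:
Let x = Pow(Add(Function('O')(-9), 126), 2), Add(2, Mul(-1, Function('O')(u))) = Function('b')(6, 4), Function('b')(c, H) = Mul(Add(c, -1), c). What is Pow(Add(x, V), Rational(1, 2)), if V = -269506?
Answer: Mul(3, I, Pow(28878, Rational(1, 2))) ≈ Mul(509.81, I)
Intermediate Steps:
Function('b')(c, H) = Mul(c, Add(-1, c)) (Function('b')(c, H) = Mul(Add(-1, c), c) = Mul(c, Add(-1, c)))
Function('O')(u) = -28 (Function('O')(u) = Add(2, Mul(-1, Mul(6, Add(-1, 6)))) = Add(2, Mul(-1, Mul(6, 5))) = Add(2, Mul(-1, 30)) = Add(2, -30) = -28)
x = 9604 (x = Pow(Add(-28, 126), 2) = Pow(98, 2) = 9604)
Pow(Add(x, V), Rational(1, 2)) = Pow(Add(9604, -269506), Rational(1, 2)) = Pow(-259902, Rational(1, 2)) = Mul(3, I, Pow(28878, Rational(1, 2)))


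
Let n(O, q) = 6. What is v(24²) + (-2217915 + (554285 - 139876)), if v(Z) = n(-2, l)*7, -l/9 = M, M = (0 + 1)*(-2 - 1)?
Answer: -1803464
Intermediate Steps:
M = -3 (M = 1*(-3) = -3)
l = 27 (l = -9*(-3) = 27)
v(Z) = 42 (v(Z) = 6*7 = 42)
v(24²) + (-2217915 + (554285 - 139876)) = 42 + (-2217915 + (554285 - 139876)) = 42 + (-2217915 + 414409) = 42 - 1803506 = -1803464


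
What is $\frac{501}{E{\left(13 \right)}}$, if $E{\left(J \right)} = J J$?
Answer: $\frac{501}{169} \approx 2.9645$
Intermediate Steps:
$E{\left(J \right)} = J^{2}$
$\frac{501}{E{\left(13 \right)}} = \frac{501}{13^{2}} = \frac{501}{169}$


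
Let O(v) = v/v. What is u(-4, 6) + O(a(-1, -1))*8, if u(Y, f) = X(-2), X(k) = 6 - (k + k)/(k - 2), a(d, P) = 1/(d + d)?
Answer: 13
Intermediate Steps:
a(d, P) = 1/(2*d)
X(k) = 6 - 2*k/(-2 + k)
u(Y, f) = 5 (u(Y, f) = 4*(-3 - 2)/(-2 - 2) = 4*(-5)/(-4) = 4*(-¼)*(-5) = 5)
O(v) = 1
u(-4, 6) + O(a(-1, -1))*8 = 5 + 1*8 = 5 + 8 = 13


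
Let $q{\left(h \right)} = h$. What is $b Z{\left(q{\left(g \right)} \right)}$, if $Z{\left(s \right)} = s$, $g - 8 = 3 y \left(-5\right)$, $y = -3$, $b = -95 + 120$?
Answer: $1325$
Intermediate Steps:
$b = 25$
$g = 53$ ($g = 8 + 3 \left(-3\right) \left(-5\right) = 8 - -45 = 8 + 45 = 53$)
$b Z{\left(q{\left(g \right)} \right)} = 25 \cdot 53 = 1325$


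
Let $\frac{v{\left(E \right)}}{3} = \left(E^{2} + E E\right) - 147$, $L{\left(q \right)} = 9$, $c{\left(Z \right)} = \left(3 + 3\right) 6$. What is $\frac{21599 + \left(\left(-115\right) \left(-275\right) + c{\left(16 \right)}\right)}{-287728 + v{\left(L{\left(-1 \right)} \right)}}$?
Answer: $- \frac{53260}{287683} \approx -0.18513$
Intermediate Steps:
$c{\left(Z \right)} = 36$ ($c{\left(Z \right)} = 6 \cdot 6 = 36$)
$v{\left(E \right)} = -441 + 6 E^{2}$ ($v{\left(E \right)} = 3 \left(\left(E^{2} + E E\right) - 147\right) = 3 \left(\left(E^{2} + E^{2}\right) - 147\right) = 3 \left(2 E^{2} - 147\right) = 3 \left(-147 + 2 E^{2}\right) = -441 + 6 E^{2}$)
$\frac{21599 + \left(\left(-115\right) \left(-275\right) + c{\left(16 \right)}\right)}{-287728 + v{\left(L{\left(-1 \right)} \right)}} = \frac{21599 + \left(\left(-115\right) \left(-275\right) + 36\right)}{-287728 - \left(441 - 6 \cdot 9^{2}\right)} = \frac{21599 + \left(31625 + 36\right)}{-287728 + \left(-441 + 6 \cdot 81\right)} = \frac{21599 + 31661}{-287728 + \left(-441 + 486\right)} = \frac{53260}{-287728 + 45} = \frac{53260}{-287683} = 53260 \left(- \frac{1}{287683}\right) = - \frac{53260}{287683}$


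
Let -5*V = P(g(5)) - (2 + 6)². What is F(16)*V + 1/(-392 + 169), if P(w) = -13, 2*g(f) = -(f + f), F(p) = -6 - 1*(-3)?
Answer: -51518/1115 ≈ -46.204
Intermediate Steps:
F(p) = -3 (F(p) = -6 + 3 = -3)
g(f) = -f (g(f) = (-(f + f))/2 = (-2*f)/2 = -f)
V = 77/5 (V = -(-13 - (2 + 6)²)/5 = -(-13 - 1*8²)/5 = -(-13 - 1*64)/5 = -(-13 - 64)/5 = -⅕*(-77) = 77/5 ≈ 15.400)
F(16)*V + 1/(-392 + 169) = -3*77/5 + 1/(-392 + 169) = -231/5 + 1/(-223) = -231/5 - 1/223 = -51518/1115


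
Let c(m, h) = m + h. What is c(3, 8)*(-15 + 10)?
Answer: -55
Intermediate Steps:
c(m, h) = h + m
c(3, 8)*(-15 + 10) = (8 + 3)*(-15 + 10) = 11*(-5) = -55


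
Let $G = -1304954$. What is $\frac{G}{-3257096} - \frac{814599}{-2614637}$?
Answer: $\frac{3032604078101}{4258061857076} \approx 0.7122$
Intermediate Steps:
$\frac{G}{-3257096} - \frac{814599}{-2614637} = - \frac{1304954}{-3257096} - \frac{814599}{-2614637} = \left(-1304954\right) \left(- \frac{1}{3257096}\right) - - \frac{814599}{2614637} = \frac{652477}{1628548} + \frac{814599}{2614637} = \frac{3032604078101}{4258061857076}$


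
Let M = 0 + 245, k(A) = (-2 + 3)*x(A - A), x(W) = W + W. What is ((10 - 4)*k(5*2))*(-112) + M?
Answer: 245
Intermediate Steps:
x(W) = 2*W
k(A) = 0 (k(A) = (-2 + 3)*(2*(A - A)) = 1*(2*0) = 1*0 = 0)
M = 245
((10 - 4)*k(5*2))*(-112) + M = ((10 - 4)*0)*(-112) + 245 = (6*0)*(-112) + 245 = 0*(-112) + 245 = 0 + 245 = 245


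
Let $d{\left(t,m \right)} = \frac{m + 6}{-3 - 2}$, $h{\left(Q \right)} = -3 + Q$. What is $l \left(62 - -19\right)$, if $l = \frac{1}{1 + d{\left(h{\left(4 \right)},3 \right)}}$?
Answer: $- \frac{405}{4} \approx -101.25$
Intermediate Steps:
$d{\left(t,m \right)} = - \frac{6}{5} - \frac{m}{5}$ ($d{\left(t,m \right)} = \frac{6 + m}{-5} = \left(6 + m\right) \left(- \frac{1}{5}\right) = - \frac{6}{5} - \frac{m}{5}$)
$l = - \frac{5}{4}$ ($l = \frac{1}{1 - \frac{9}{5}} = \frac{1}{- \frac{4}{5}} = - \frac{5}{4} \approx -1.25$)
$l \left(62 - -19\right) = - \frac{5 \left(62 - -19\right)}{4} = - \frac{5 \left(62 + 19\right)}{4} = \left(- \frac{5}{4}\right) 81 = - \frac{405}{4}$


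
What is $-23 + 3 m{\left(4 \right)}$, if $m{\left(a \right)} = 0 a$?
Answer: $-23$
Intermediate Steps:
$m{\left(a \right)} = 0$
$-23 + 3 m{\left(4 \right)} = -23 + 3 \cdot 0 = -23 + 0 = -23$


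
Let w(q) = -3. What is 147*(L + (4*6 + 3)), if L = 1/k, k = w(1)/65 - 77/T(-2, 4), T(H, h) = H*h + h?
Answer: 19855437/4993 ≈ 3976.7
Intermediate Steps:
T(H, h) = h + H*h
k = 4993/260 (k = -3/65 - 77*1/(4*(1 - 2)) = -3*1/65 - 77/(4*(-1)) = -3/65 - 77/(-4) = -3/65 - 77*(-1/4) = -3/65 + 77/4 = 4993/260 ≈ 19.204)
L = 260/4993 (L = 1/(4993/260) = 260/4993 ≈ 0.052073)
147*(L + (4*6 + 3)) = 147*(260/4993 + (4*6 + 3)) = 147*(260/4993 + (24 + 3)) = 147*(260/4993 + 27) = 147*(135071/4993) = 19855437/4993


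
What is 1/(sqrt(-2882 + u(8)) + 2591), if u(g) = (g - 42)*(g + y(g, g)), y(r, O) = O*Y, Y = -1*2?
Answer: 2591/6715891 - 3*I*sqrt(290)/6715891 ≈ 0.0003858 - 7.6071e-6*I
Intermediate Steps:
Y = -2
y(r, O) = -2*O (y(r, O) = O*(-2) = -2*O)
u(g) = -g*(-42 + g) (u(g) = (g - 42)*(g - 2*g) = (-42 + g)*(-g) = -g*(-42 + g))
1/(sqrt(-2882 + u(8)) + 2591) = 1/(sqrt(-2882 + 8*(42 - 1*8)) + 2591) = 1/(sqrt(-2882 + 8*(42 - 8)) + 2591) = 1/(sqrt(-2882 + 8*34) + 2591) = 1/(sqrt(-2882 + 272) + 2591) = 1/(sqrt(-2610) + 2591) = 1/(3*I*sqrt(290) + 2591) = 1/(2591 + 3*I*sqrt(290))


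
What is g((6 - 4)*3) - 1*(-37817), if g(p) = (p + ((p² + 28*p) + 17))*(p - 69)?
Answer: 23516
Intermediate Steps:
g(p) = (-69 + p)*(17 + p² + 29*p) (g(p) = (p + (17 + p² + 28*p))*(-69 + p) = (17 + p² + 29*p)*(-69 + p) = (-69 + p)*(17 + p² + 29*p))
g((6 - 4)*3) - 1*(-37817) = (-1173 + ((6 - 4)*3)³ - 1984*(6 - 4)*3 - 40*9*(6 - 4)²) - 1*(-37817) = (-1173 + (2*3)³ - 3968*3 - 40*(2*3)²) + 37817 = (-1173 + 6³ - 1984*6 - 40*6²) + 37817 = (-1173 + 216 - 11904 - 40*36) + 37817 = (-1173 + 216 - 11904 - 1440) + 37817 = -14301 + 37817 = 23516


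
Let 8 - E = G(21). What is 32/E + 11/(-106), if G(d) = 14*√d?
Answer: -17927/107378 - 112*√21/1013 ≈ -0.67361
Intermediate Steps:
E = 8 - 14*√21 ≈ -56.156
32/E + 11/(-106) = 32/(8 - 14*√21) + 11/(-106) = 32/(8 - 14*√21) + 11*(-1/106) = 32/(8 - 14*√21) - 11/106 = -11/106 + 32/(8 - 14*√21)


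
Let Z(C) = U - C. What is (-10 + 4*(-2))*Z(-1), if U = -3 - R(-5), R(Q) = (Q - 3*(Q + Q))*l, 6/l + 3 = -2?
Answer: -504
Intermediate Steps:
l = -6/5 (l = 6/(-3 - 2) = 6/(-5) = 6*(-1/5) = -6/5 ≈ -1.2000)
R(Q) = 6*Q (R(Q) = (Q - 3*(Q + Q))*(-6/5) = (Q - 6*Q)*(-6/5) = -5*Q*(-6/5) = 6*Q)
U = 27 (U = -3 - 6*(-5) = -3 - 1*(-30) = -3 + 30 = 27)
Z(C) = 27 - C
(-10 + 4*(-2))*Z(-1) = (-10 + 4*(-2))*(27 - 1*(-1)) = (-10 - 8)*(27 + 1) = -18*28 = -504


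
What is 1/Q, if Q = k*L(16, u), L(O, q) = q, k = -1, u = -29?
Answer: 1/29 ≈ 0.034483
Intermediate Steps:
Q = 29 (Q = -1*(-29) = 29)
1/Q = 1/29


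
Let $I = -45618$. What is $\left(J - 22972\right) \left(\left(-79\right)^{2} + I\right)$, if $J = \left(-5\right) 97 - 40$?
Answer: $925241369$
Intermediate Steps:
$J = -525$ ($J = -485 - 40 = -525$)
$\left(J - 22972\right) \left(\left(-79\right)^{2} + I\right) = \left(-525 - 22972\right) \left(\left(-79\right)^{2} - 45618\right) = - 23497 \left(6241 - 45618\right) = \left(-23497\right) \left(-39377\right) = 925241369$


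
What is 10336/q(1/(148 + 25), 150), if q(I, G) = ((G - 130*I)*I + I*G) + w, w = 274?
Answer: 77336536/2063079 ≈ 37.486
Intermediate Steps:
q(I, G) = 274 + G*I + I*(G - 130*I) (q(I, G) = ((G - 130*I)*I + I*G) + 274 = ((G - 130*I)*I + G*I) + 274 = (I*(G - 130*I) + G*I) + 274 = (G*I + I*(G - 130*I)) + 274 = 274 + G*I + I*(G - 130*I))
10336/q(1/(148 + 25), 150) = 10336/(274 - 130/(148 + 25)² + 2*150/(148 + 25)) = 10336/(274 - 130*(1/173)² + 2*150/173) = 10336/(274 - 130*(1/173)² + 2*150*(1/173)) = 10336/(274 - 130*1/29929 + 300/173) = 10336/(274 - 130/29929 + 300/173) = 10336/(8252316/29929) = 10336*(29929/8252316) = 77336536/2063079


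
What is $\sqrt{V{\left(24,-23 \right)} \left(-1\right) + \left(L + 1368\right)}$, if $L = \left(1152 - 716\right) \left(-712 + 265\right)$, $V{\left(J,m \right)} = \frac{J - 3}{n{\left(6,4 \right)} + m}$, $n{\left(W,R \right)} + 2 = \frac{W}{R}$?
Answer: $\frac{i \sqrt{427492542}}{47} \approx 439.91 i$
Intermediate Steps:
$n{\left(W,R \right)} = -2 + \frac{W}{R}$
$V{\left(J,m \right)} = \frac{-3 + J}{- \frac{1}{2} + m}$ ($V{\left(J,m \right)} = \frac{J - 3}{\left(-2 + \frac{6}{4}\right) + m} = \frac{-3 + J}{\left(-2 + 6 \cdot \frac{1}{4}\right) + m} = \frac{-3 + J}{\left(-2 + \frac{3}{2}\right) + m} = \frac{-3 + J}{- \frac{1}{2} + m}$)
$L = -194892$ ($L = 436 \left(-447\right) = -194892$)
$\sqrt{V{\left(24,-23 \right)} \left(-1\right) + \left(L + 1368\right)} = \sqrt{\frac{2 \left(-3 + 24\right)}{-1 + 2 \left(-23\right)} \left(-1\right) + \left(-194892 + 1368\right)} = \sqrt{2 \frac{1}{-1 - 46} \cdot 21 \left(-1\right) - 193524} = \sqrt{2 \frac{1}{-47} \cdot 21 \left(-1\right) - 193524} = \sqrt{2 \left(- \frac{1}{47}\right) 21 \left(-1\right) - 193524} = \sqrt{\left(- \frac{42}{47}\right) \left(-1\right) - 193524} = \sqrt{\frac{42}{47} - 193524} = \sqrt{- \frac{9095586}{47}} = \frac{i \sqrt{427492542}}{47}$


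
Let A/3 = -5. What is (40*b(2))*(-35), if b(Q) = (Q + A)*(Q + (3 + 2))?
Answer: 127400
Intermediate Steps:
A = -15 (A = 3*(-5) = -15)
b(Q) = (-15 + Q)*(5 + Q) (b(Q) = (Q - 15)*(Q + (3 + 2)) = (-15 + Q)*(Q + 5) = (-15 + Q)*(5 + Q))
(40*b(2))*(-35) = (40*(-75 + 2² - 10*2))*(-35) = (40*(-75 + 4 - 20))*(-35) = (40*(-91))*(-35) = -3640*(-35) = 127400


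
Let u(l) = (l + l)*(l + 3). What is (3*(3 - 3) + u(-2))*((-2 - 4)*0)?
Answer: 0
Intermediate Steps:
u(l) = 2*l*(3 + l) (u(l) = (2*l)*(3 + l) = 2*l*(3 + l))
(3*(3 - 3) + u(-2))*((-2 - 4)*0) = (3*(3 - 3) + 2*(-2)*(3 - 2))*((-2 - 4)*0) = (3*0 + 2*(-2)*1)*(-6*0) = (0 - 4)*0 = -4*0 = 0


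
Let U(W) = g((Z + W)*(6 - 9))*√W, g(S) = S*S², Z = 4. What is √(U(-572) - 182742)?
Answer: √(-182742 + 9895523328*I*√143) ≈ 2.4324e+5 + 2.4324e+5*I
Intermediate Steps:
g(S) = S³
U(W) = √W*(-12 - 3*W)³ (U(W) = ((4 + W)*(6 - 9))³*√W = ((4 + W)*(-3))³*√W = (-12 - 3*W)³*√W = √W*(-12 - 3*W)³)
√(U(-572) - 182742) = √(-27*√(-572)*(4 - 572)³ - 182742) = √(-27*2*I*√143*(-568)³ - 182742) = √(-27*2*I*√143*(-183250432) - 182742) = √(9895523328*I*√143 - 182742) = √(-182742 + 9895523328*I*√143)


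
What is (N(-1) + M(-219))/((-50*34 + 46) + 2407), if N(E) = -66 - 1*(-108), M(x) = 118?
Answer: 160/753 ≈ 0.21248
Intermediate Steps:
N(E) = 42 (N(E) = -66 + 108 = 42)
(N(-1) + M(-219))/((-50*34 + 46) + 2407) = (42 + 118)/((-50*34 + 46) + 2407) = 160/((-1700 + 46) + 2407) = 160/(-1654 + 2407) = 160/753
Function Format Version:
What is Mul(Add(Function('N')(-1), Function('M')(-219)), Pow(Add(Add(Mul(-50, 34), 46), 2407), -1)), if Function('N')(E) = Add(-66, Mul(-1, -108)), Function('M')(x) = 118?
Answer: Rational(160, 753) ≈ 0.21248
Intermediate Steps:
Function('N')(E) = 42 (Function('N')(E) = Add(-66, 108) = 42)
Mul(Add(Function('N')(-1), Function('M')(-219)), Pow(Add(Add(Mul(-50, 34), 46), 2407), -1)) = Mul(Add(42, 118), Pow(Add(Add(Mul(-50, 34), 46), 2407), -1)) = Mul(160, Pow(Add(Add(-1700, 46), 2407), -1)) = Mul(160, Pow(Add(-1654, 2407), -1)) = Mul(160, Pow(753, -1)) = Mul(160, Rational(1, 753)) = Rational(160, 753)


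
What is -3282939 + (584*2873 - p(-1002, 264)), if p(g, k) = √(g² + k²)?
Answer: -1605107 - 30*√1193 ≈ -1.6061e+6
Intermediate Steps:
-3282939 + (584*2873 - p(-1002, 264)) = -3282939 + (584*2873 - √((-1002)² + 264²)) = -3282939 + (1677832 - √(1004004 + 69696)) = -3282939 + (1677832 - √1073700) = -3282939 + (1677832 - 30*√1193) = -1605107 - 30*√1193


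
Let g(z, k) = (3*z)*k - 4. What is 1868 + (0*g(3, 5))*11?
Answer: 1868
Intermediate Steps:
g(z, k) = -4 + 3*k*z (g(z, k) = 3*k*z - 4 = -4 + 3*k*z)
1868 + (0*g(3, 5))*11 = 1868 + (0*(-4 + 3*5*3))*11 = 1868 + (0*(-4 + 45))*11 = 1868 + (0*41)*11 = 1868 + 0*11 = 1868 + 0 = 1868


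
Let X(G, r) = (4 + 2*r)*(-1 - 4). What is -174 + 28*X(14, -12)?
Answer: 2626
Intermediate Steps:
X(G, r) = -20 - 10*r (X(G, r) = (4 + 2*r)*(-5) = -20 - 10*r)
-174 + 28*X(14, -12) = -174 + 28*(-20 - 10*(-12)) = -174 + 28*(-20 + 120) = -174 + 28*100 = -174 + 2800 = 2626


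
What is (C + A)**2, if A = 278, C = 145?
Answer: 178929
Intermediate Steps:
(C + A)**2 = (145 + 278)**2 = 423**2 = 178929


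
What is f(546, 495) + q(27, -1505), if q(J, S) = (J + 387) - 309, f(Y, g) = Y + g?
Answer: 1146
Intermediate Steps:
q(J, S) = 78 + J (q(J, S) = (387 + J) - 309 = 78 + J)
f(546, 495) + q(27, -1505) = (546 + 495) + (78 + 27) = 1041 + 105 = 1146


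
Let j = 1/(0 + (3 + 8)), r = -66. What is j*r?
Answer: -6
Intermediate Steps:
j = 1/11 (j = 1/(0 + 11) = 1/11 ≈ 0.090909)
j*r = (1/11)*(-66) = -6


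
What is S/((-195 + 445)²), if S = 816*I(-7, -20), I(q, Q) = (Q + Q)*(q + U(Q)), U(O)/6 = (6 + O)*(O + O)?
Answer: -5472096/3125 ≈ -1751.1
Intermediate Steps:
U(O) = 12*O*(6 + O) (U(O) = 6*((6 + O)*(O + O)) = 6*((6 + O)*(2*O)) = 6*(2*O*(6 + O)) = 12*O*(6 + O))
I(q, Q) = 2*Q*(q + 12*Q*(6 + Q)) (I(q, Q) = (Q + Q)*(q + 12*Q*(6 + Q)) = (2*Q)*(q + 12*Q*(6 + Q)) = 2*Q*(q + 12*Q*(6 + Q)))
S = -109441920 (S = 816*(2*(-20)*(-7 + 12*(-20)*(6 - 20))) = 816*(2*(-20)*(-7 + 12*(-20)*(-14))) = 816*(2*(-20)*(-7 + 3360)) = 816*(2*(-20)*3353) = 816*(-134120) = -109441920)
S/((-195 + 445)²) = -109441920/(-195 + 445)² = -109441920/(250²) = -109441920/62500 = -109441920*1/62500 = -5472096/3125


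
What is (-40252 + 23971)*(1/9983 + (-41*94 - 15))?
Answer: 9385686918/149 ≈ 6.2991e+7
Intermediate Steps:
(-40252 + 23971)*(1/9983 + (-41*94 - 15)) = -16281*(1/9983 + (-3854 - 15)) = -16281*(1/9983 - 3869) = -16281*(-38624226/9983) = 9385686918/149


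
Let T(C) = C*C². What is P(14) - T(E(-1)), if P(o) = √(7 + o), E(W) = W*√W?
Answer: √21 - I ≈ 4.5826 - 1.0*I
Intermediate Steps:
E(W) = W^(3/2)
T(C) = C³
P(14) - T(E(-1)) = √(7 + 14) - ((-1)^(3/2))³ = √21 - (-I)³ = √21 - I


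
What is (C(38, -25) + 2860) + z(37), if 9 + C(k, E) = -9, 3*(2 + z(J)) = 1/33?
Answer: 281161/99 ≈ 2840.0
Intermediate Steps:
z(J) = -197/99 (z(J) = -2 + (1/3)/33 = -2 + (1/3)*(1/33) = -2 + 1/99 = -197/99)
C(k, E) = -18 (C(k, E) = -9 - 9 = -18)
(C(38, -25) + 2860) + z(37) = (-18 + 2860) - 197/99 = 2842 - 197/99 = 281161/99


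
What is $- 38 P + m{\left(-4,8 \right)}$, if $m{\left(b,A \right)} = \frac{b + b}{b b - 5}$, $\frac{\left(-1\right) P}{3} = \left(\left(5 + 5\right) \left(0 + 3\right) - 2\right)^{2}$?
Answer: $\frac{983128}{11} \approx 89375.0$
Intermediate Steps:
$P = -2352$ ($P = - 3 \left(\left(5 + 5\right) \left(0 + 3\right) - 2\right)^{2} = - 3 \left(10 \cdot 3 - 2\right)^{2} = - 3 \left(30 - 2\right)^{2} = - 3 \cdot 28^{2} = \left(-3\right) 784 = -2352$)
$m{\left(b,A \right)} = \frac{2 b}{-5 + b^{2}}$ ($m{\left(b,A \right)} = \frac{2 b}{b^{2} - 5} = \frac{2 b}{-5 + b^{2}}$)
$- 38 P + m{\left(-4,8 \right)} = \left(-38\right) \left(-2352\right) + 2 \left(-4\right) \frac{1}{-5 + \left(-4\right)^{2}} = 89376 + 2 \left(-4\right) \frac{1}{-5 + 16} = 89376 + 2 \left(-4\right) \frac{1}{11} = 89376 - \frac{8}{11} = \frac{983128}{11}$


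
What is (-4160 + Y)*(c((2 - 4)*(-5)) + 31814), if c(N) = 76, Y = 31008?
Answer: 856182720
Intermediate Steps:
(-4160 + Y)*(c((2 - 4)*(-5)) + 31814) = (-4160 + 31008)*(76 + 31814) = 26848*31890 = 856182720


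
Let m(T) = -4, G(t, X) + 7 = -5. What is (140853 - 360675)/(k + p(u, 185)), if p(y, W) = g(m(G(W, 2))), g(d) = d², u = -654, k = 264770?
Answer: -36637/44131 ≈ -0.83019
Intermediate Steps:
G(t, X) = -12 (G(t, X) = -7 - 5 = -12)
p(y, W) = 16 (p(y, W) = (-4)² = 16)
(140853 - 360675)/(k + p(u, 185)) = (140853 - 360675)/(264770 + 16) = -219822/264786 = -219822*1/264786 = -36637/44131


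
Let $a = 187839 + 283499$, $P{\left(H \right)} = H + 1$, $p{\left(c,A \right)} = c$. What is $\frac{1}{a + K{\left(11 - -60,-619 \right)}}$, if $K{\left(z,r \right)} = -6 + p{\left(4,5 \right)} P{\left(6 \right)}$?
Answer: $\frac{1}{471360} \approx 2.1215 \cdot 10^{-6}$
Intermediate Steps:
$P{\left(H \right)} = 1 + H$
$K{\left(z,r \right)} = 22$ ($K{\left(z,r \right)} = -6 + 4 \left(1 + 6\right) = -6 + 4 \cdot 7 = -6 + 28 = 22$)
$a = 471338$
$\frac{1}{a + K{\left(11 - -60,-619 \right)}} = \frac{1}{471338 + 22} = \frac{1}{471360}$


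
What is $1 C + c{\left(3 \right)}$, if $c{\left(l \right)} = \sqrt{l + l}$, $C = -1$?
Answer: $-1 + \sqrt{6} \approx 1.4495$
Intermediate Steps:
$c{\left(l \right)} = \sqrt{2} \sqrt{l}$ ($c{\left(l \right)} = \sqrt{2 l} = \sqrt{2} \sqrt{l}$)
$1 C + c{\left(3 \right)} = 1 \left(-1\right) + \sqrt{2} \sqrt{3} = -1 + \sqrt{6}$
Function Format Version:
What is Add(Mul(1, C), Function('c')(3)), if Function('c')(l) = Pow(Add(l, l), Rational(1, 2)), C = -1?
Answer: Add(-1, Pow(6, Rational(1, 2))) ≈ 1.4495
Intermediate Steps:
Function('c')(l) = Mul(Pow(2, Rational(1, 2)), Pow(l, Rational(1, 2))) (Function('c')(l) = Pow(Mul(2, l), Rational(1, 2)) = Mul(Pow(2, Rational(1, 2)), Pow(l, Rational(1, 2))))
Add(Mul(1, C), Function('c')(3)) = Add(Mul(1, -1), Mul(Pow(2, Rational(1, 2)), Pow(3, Rational(1, 2)))) = Add(-1, Pow(6, Rational(1, 2)))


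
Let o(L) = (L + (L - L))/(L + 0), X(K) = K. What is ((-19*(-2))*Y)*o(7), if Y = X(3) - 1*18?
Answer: -570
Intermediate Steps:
o(L) = 1 (o(L) = (L + 0)/L = L/L = 1)
Y = -15 (Y = 3 - 1*18 = 3 - 18 = -15)
((-19*(-2))*Y)*o(7) = (-19*(-2)*(-15))*1 = (38*(-15))*1 = -570*1 = -570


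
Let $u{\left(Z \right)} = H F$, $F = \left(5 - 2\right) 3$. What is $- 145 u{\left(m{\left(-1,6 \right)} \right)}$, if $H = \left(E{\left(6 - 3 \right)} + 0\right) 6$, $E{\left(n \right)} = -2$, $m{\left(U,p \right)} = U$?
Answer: $15660$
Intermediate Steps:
$F = 9$ ($F = 3 \cdot 3 = 9$)
$H = -12$ ($H = \left(-2 + 0\right) 6 = \left(-2\right) 6 = -12$)
$u{\left(Z \right)} = -108$ ($u{\left(Z \right)} = \left(-12\right) 9 = -108$)
$- 145 u{\left(m{\left(-1,6 \right)} \right)} = \left(-145\right) \left(-108\right) = 15660$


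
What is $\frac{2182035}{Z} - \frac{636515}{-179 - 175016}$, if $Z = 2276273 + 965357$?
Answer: $\frac{97825109651}{22716694714} \approx 4.3063$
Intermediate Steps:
$Z = 3241630$
$\frac{2182035}{Z} - \frac{636515}{-179 - 175016} = \frac{2182035}{3241630} - \frac{636515}{-179 - 175016} = 2182035 \cdot \frac{1}{3241630} - \frac{636515}{-179 - 175016} = \frac{436407}{648326} - \frac{636515}{-175195} = \frac{436407}{648326} - - \frac{127303}{35039} = \frac{436407}{648326} + \frac{127303}{35039} = \frac{97825109651}{22716694714}$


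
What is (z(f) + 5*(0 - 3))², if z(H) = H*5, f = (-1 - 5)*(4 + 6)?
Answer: 99225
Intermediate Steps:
f = -60 (f = -6*10 = -60)
z(H) = 5*H
(z(f) + 5*(0 - 3))² = (5*(-60) + 5*(0 - 3))² = (-300 + 5*(-3))² = (-300 - 15)² = (-315)² = 99225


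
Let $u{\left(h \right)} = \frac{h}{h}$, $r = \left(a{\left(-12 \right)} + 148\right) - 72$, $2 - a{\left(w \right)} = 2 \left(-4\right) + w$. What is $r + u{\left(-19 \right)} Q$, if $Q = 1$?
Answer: $99$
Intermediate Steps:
$a{\left(w \right)} = 10 - w$ ($a{\left(w \right)} = 2 - \left(2 \left(-4\right) + w\right) = 2 - \left(-8 + w\right) = 10 - w$)
$r = 98$ ($r = \left(\left(10 - -12\right) + 148\right) - 72 = \left(\left(10 + 12\right) + 148\right) - 72 = \left(22 + 148\right) - 72 = 170 - 72 = 98$)
$u{\left(h \right)} = 1$
$r + u{\left(-19 \right)} Q = 98 + 1 \cdot 1 = 98 + 1 = 99$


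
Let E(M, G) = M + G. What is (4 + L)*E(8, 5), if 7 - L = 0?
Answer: 143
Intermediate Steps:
L = 7 (L = 7 - 1*0 = 7 + 0 = 7)
E(M, G) = G + M
(4 + L)*E(8, 5) = (4 + 7)*(5 + 8) = 11*13 = 143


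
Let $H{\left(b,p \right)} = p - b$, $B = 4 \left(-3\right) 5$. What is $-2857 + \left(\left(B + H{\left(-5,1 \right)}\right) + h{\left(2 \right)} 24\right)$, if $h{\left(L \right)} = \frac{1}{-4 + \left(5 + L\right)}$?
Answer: $-2903$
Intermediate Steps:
$B = -60$ ($B = \left(-12\right) 5 = -60$)
$h{\left(L \right)} = \frac{1}{1 + L}$
$-2857 + \left(\left(B + H{\left(-5,1 \right)}\right) + h{\left(2 \right)} 24\right) = -2857 + \left(\left(-60 + \left(1 - -5\right)\right) + \frac{1}{1 + 2} \cdot 24\right) = -2857 + \left(\left(-60 + \left(1 + 5\right)\right) + \frac{1}{3} \cdot 24\right) = -2857 + \left(\left(-60 + 6\right) + \frac{1}{3} \cdot 24\right) = -2857 + \left(-54 + 8\right) = -2857 - 46 = -2903$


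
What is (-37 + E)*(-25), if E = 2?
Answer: 875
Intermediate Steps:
(-37 + E)*(-25) = (-37 + 2)*(-25) = -35*(-25) = 875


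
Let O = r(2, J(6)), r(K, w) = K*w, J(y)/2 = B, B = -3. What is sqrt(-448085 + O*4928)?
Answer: I*sqrt(507221) ≈ 712.19*I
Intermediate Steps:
J(y) = -6 (J(y) = 2*(-3) = -6)
O = -12 (O = 2*(-6) = -12)
sqrt(-448085 + O*4928) = sqrt(-448085 - 12*4928) = sqrt(-448085 - 59136) = sqrt(-507221) = I*sqrt(507221)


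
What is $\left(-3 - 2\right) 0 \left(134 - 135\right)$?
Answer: $0$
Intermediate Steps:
$\left(-3 - 2\right) 0 \left(134 - 135\right) = \left(-3 - 2\right) 0 \left(-1\right) = \left(-5\right) 0 \left(-1\right) = 0 \left(-1\right) = 0$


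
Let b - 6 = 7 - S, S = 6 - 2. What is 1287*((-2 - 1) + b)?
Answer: 7722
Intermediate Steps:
S = 4
b = 9 (b = 6 + (7 - 1*4) = 6 + (7 - 4) = 6 + 3 = 9)
1287*((-2 - 1) + b) = 1287*((-2 - 1) + 9) = 1287*(-3 + 9) = 1287*6 = 7722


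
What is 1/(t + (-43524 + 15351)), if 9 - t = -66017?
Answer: 1/37853 ≈ 2.6418e-5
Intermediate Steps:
t = 66026 (t = 9 - 1*(-66017) = 9 + 66017 = 66026)
1/(t + (-43524 + 15351)) = 1/(66026 + (-43524 + 15351)) = 1/(66026 - 28173) = 1/37853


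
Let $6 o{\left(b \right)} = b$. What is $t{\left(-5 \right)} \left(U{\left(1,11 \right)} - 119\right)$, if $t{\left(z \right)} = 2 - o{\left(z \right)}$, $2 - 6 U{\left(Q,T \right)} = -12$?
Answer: $- \frac{2975}{9} \approx -330.56$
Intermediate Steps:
$U{\left(Q,T \right)} = \frac{7}{3}$ ($U{\left(Q,T \right)} = \frac{1}{3} - -2 = \frac{1}{3} + 2 = \frac{7}{3}$)
$o{\left(b \right)} = \frac{b}{6}$
$t{\left(z \right)} = 2 - \frac{z}{6}$
$t{\left(-5 \right)} \left(U{\left(1,11 \right)} - 119\right) = \left(2 - - \frac{5}{6}\right) \left(\frac{7}{3} - 119\right) = \left(2 + \frac{5}{6}\right) \left(- \frac{350}{3}\right) = \frac{17}{6} \left(- \frac{350}{3}\right) = - \frac{2975}{9}$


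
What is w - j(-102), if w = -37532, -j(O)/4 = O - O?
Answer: -37532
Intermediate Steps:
j(O) = 0 (j(O) = -4*(O - O) = -4*0 = 0)
w - j(-102) = -37532 - 1*0 = -37532 + 0 = -37532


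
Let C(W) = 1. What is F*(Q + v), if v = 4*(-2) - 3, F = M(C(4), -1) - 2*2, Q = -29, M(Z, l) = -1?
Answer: 200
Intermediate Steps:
F = -5 (F = -1 - 2*2 = -1 - 4 = -5)
v = -11 (v = -8 - 3 = -11)
F*(Q + v) = -5*(-29 - 11) = -5*(-40) = 200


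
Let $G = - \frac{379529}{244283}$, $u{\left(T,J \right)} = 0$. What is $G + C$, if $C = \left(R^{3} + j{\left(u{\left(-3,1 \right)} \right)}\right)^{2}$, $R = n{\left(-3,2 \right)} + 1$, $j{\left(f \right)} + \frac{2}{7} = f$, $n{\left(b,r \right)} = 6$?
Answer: $\frac{1405879168962}{11969867} \approx 1.1745 \cdot 10^{5}$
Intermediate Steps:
$j{\left(f \right)} = - \frac{2}{7} + f$
$R = 7$ ($R = 6 + 1 = 7$)
$G = - \frac{379529}{244283}$ ($G = \left(-379529\right) \frac{1}{244283} = - \frac{379529}{244283} \approx -1.5536$)
$C = \frac{5755201}{49}$ ($C = \left(7^{3} + \left(- \frac{2}{7} + 0\right)\right)^{2} = \left(343 - \frac{2}{7}\right)^{2} = \left(\frac{2399}{7}\right)^{2} = \frac{5755201}{49} \approx 1.1745 \cdot 10^{5}$)
$G + C = - \frac{379529}{244283} + \frac{5755201}{49} = \frac{1405879168962}{11969867}$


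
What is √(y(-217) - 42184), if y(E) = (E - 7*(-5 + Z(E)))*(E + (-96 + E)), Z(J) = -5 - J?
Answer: 2*√210199 ≈ 916.95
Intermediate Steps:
y(E) = (-96 + 2*E)*(70 + 8*E) (y(E) = (E - 7*(-5 + (-5 - E)))*(E + (-96 + E)) = (E - 7*(-10 - E))*(-96 + 2*E) = (E + (70 + 7*E))*(-96 + 2*E) = (70 + 8*E)*(-96 + 2*E) = (-96 + 2*E)*(70 + 8*E))
√(y(-217) - 42184) = √((-6720 - 628*(-217) + 16*(-217)²) - 42184) = √((-6720 + 136276 + 16*47089) - 42184) = √((-6720 + 136276 + 753424) - 42184) = √(882980 - 42184) = √840796 = 2*√210199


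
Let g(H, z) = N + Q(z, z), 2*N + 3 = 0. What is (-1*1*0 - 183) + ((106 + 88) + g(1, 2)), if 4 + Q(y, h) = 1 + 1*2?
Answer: 17/2 ≈ 8.5000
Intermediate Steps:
N = -3/2 (N = -3/2 + (1/2)*0 = -3/2 + 0 = -3/2 ≈ -1.5000)
Q(y, h) = -1 (Q(y, h) = -4 + (1 + 1*2) = -4 + (1 + 2) = -4 + 3 = -1)
g(H, z) = -5/2 (g(H, z) = -3/2 - 1 = -5/2)
(-1*1*0 - 183) + ((106 + 88) + g(1, 2)) = (-1*1*0 - 183) + ((106 + 88) - 5/2) = (-1*0 - 183) + (194 - 5/2) = (0 - 183) + 383/2 = -183 + 383/2 = 17/2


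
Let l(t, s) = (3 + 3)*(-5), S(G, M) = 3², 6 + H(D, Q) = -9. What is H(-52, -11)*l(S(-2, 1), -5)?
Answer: 450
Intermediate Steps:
H(D, Q) = -15 (H(D, Q) = -6 - 9 = -15)
S(G, M) = 9
l(t, s) = -30 (l(t, s) = 6*(-5) = -30)
H(-52, -11)*l(S(-2, 1), -5) = -15*(-30) = 450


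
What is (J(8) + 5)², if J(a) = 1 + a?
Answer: 196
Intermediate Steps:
(J(8) + 5)² = ((1 + 8) + 5)² = (9 + 5)² = 14² = 196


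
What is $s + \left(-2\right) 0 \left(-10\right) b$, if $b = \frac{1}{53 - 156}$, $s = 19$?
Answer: $19$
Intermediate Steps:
$b = - \frac{1}{103}$ ($b = \frac{1}{-103} = - \frac{1}{103} \approx -0.0097087$)
$s + \left(-2\right) 0 \left(-10\right) b = 19 + \left(-2\right) 0 \left(-10\right) \left(- \frac{1}{103}\right) = 19 + 0 \left(-10\right) \left(- \frac{1}{103}\right) = 19 + 0 \left(- \frac{1}{103}\right) = 19 + 0 = 19$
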